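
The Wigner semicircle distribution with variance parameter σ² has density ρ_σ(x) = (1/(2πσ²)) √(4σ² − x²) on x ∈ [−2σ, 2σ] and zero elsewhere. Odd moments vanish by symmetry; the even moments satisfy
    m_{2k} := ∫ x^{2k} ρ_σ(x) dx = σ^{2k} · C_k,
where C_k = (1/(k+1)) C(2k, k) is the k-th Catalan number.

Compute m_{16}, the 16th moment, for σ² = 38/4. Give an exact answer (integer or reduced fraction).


By the scaled semicircle moment identity, m_{2k} = σ^{2k} · C_k with k = 8.
C_8 = (1/(k+1)) · C(2k, k) = (1/9) · C(16, 8) = (1/9) · 12870 = 1430.
σ^{2k} = (σ²)^k = (38/4)^8 = 16983563041/256.

Therefore m_{16} = σ^{16} · C_8 = (16983563041/256) · 1430 = 12143247574315/128.


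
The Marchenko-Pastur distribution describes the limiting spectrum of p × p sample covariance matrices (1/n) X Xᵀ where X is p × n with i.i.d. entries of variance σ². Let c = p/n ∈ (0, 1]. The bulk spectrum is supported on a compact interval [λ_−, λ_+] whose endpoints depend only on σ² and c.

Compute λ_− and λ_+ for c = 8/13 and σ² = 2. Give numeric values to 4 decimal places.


c = 8/13 = 0.615385; √c = 0.784465.
λ_− = σ² (1 − √c)² = 2 · (1 − 0.784465)² = 2 · (0.215535)² = 0.092911.
λ_+ = σ² (1 + √c)² = 2 · (1 + 0.784465)² = 2 · (1.784465)² = 6.368627.

Rounded to 4 decimal places: λ_− ≈ 0.0929, λ_+ ≈ 6.3686.


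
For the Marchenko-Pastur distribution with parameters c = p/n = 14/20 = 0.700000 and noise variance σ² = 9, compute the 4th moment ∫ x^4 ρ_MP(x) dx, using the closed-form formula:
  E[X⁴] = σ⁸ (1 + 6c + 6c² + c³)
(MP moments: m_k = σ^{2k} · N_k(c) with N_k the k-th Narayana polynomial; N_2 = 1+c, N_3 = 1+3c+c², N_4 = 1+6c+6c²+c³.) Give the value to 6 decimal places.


E[X⁴] = σ⁸ (1 + 6c + 6c² + c³) (fourth MP moment). With σ² = 9 (so σ⁸ = 6561) and c = 14/20 = 0.700000: E[X⁴] = 6561 · (1 + 6·0.700000 + 6·(0.700000)² + (0.700000)³) = 6561 · 8.483000.

So E[X^4] = 55656.963000.


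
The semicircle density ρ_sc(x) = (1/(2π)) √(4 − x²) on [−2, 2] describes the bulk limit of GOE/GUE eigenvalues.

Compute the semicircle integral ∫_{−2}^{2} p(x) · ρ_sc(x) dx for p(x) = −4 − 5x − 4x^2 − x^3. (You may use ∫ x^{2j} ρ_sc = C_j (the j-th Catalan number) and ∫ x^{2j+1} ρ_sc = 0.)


Write p(x) = Σ a_i x^i, split into monomials and integrate each against ρ_sc separately.
Using ∫ x^{2j} ρ_sc = C_j = (1/(j+1)) C(2j, j) (Catalan numbers) and ∫ x^{2j+1} ρ_sc = 0 (odd monomials vanish by symmetry):
  i = 0 (even): a_0 · C_{0} = -4 · 1 = -4
  i = 1 (odd): ∫ x^1 ρ_sc = 0 (vanishes)
  i = 2 (even): a_2 · C_{1} = -4 · 1 = -4
  i = 3 (odd): ∫ x^3 ρ_sc = 0 (vanishes)

Summing the contributions: ∫_{−2}^{2} p(x) ρ_sc(x) dx = (-4) + (-4) = -8.


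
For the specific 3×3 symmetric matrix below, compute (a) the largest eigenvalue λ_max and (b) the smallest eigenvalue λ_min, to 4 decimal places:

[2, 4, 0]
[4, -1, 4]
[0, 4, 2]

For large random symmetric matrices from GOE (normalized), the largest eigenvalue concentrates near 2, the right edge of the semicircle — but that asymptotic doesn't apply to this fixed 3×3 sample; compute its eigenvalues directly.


Since M is real symmetric, all three eigenvalues are real; they are the roots of det(λI − M) = λ³ − (tr M) λ² + s λ − det M, where s is the sum of the principal 2×2 minors.
tr M = 2 + (-1) + 2 = 3.
s = (2·(-1) − 4²) + (2·2 − 0²) + ((-1)·2 − 4²) = -18 + 4 + (-18) = -32.
det M (expand along row 1) = 2·(-18) − 4·8 + 0·16 = -68.
Characteristic polynomial: λ³ − 3λ² − 32λ + 68 = 0.
Substitute λ = y + (tr M)/3 = y + 1.000000 to remove the quadratic term: y³ + p·y + q = 0 with p = s − (tr M)²/3 = -35.000000 and q = −2(tr M)³/27 + (tr M)·s/3 − det M = 34.000000.
Three real roots ⇒ use the trigonometric (Viète) form: r = 2√(−p/3) = 6.831301, φ = arccos(3q/(p·r)) = arccos(-0.426608) = 2.011535 rad.
y_k = r·cos(φ/3 − 2πk/3) for k = 0, 1, 2 gives y = 5.352350, 1.000000, -6.352350.
λ_k = y_k + 1.000000 gives λ = 6.3523, 2.0000, -5.3523 (check: the sum is 3.0000 = tr M).

Hence λ_max = 6.3523 and λ_min = -5.3523.


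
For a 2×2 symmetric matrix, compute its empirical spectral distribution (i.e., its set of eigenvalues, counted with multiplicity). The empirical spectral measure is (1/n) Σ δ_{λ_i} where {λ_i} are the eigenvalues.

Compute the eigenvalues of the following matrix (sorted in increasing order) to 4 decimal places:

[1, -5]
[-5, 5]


Since M is real symmetric, both eigenvalues are real; they are the roots of det(λI − M) = λ² − (tr M) λ + det M.
tr M = 1 + 5 = 6.
det M = 1·5 − (-5)² = 5 − 25 = -20.
Characteristic polynomial: λ² − 6λ − 20 = 0.
Discriminant Δ = (tr M)² − 4·det M = 36 − (-80) = 116; √Δ = 10.770330.
λ = (tr M ± √Δ)/2 = (6 ± 10.770330)/2, giving (tr M − √Δ)/2 = -2.3852 and (tr M + √Δ)/2 = 8.3852.

Eigenvalues sorted in increasing order: [-2.3852, 8.3852].


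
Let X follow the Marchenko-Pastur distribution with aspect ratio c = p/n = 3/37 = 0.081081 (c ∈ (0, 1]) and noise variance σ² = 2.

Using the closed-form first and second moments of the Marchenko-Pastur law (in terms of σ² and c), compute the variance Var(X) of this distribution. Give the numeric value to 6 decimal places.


Recall the MP moments m_1 = E[X] = σ² and m_2 = E[X²] = σ⁴ (1 + c).
m_1 = E[X] = σ² = 2, so m_1² = 4.
m_2 = E[X²] = σ⁴ (1 + c) = 4 · (1 + 0.081081) = 4 · 1.081081 = 4.324324.
(Note m_2 − m_1² simplifies to c · σ⁴ = 0.081081 · 4.)

Var(X) = m_2 − m_1² = 4.324324 − 4 = 0.324324.


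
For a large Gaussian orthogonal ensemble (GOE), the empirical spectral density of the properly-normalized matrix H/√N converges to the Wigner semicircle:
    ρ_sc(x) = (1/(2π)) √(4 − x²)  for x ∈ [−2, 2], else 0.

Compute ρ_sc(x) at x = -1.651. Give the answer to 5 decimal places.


ρ_sc(x) = (1/(2π)) √(4 − x²). With x = -1.651:
  4 − x² = 4 − (-1.651)² = 4 − 2.725801 = 1.274199.
  √(4 − x²) = 1.128804.
  1/(2π) = 0.159155.
  ρ_sc(-1.651) = 0.159155 · 1.128804 = 0.179655.

Rounded to 5 decimal places: ρ_sc(-1.651) ≈ 0.17965.


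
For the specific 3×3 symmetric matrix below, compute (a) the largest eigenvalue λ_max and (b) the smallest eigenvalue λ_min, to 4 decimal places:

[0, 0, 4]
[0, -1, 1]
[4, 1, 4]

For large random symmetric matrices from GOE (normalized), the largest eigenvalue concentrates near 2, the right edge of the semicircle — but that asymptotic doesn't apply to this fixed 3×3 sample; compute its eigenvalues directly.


Since M is real symmetric, all three eigenvalues are real; they are the roots of det(λI − M) = λ³ − (tr M) λ² + s λ − det M, where s is the sum of the principal 2×2 minors.
tr M = 0 + (-1) + 4 = 3.
s = (0·(-1) − 0²) + (0·4 − 4²) + ((-1)·4 − 1²) = 0 + (-16) + (-5) = -21.
det M (expand along row 1) = 0·(-5) − 0·(-4) + 4·4 = 16.
Characteristic polynomial: λ³ − 3λ² − 21λ − 16 = 0.
Substitute λ = y + (tr M)/3 = y + 1.000000 to remove the quadratic term: y³ + p·y + q = 0 with p = s − (tr M)²/3 = -24.000000 and q = −2(tr M)³/27 + (tr M)·s/3 − det M = -39.000000.
Three real roots ⇒ use the trigonometric (Viète) form: r = 2√(−p/3) = 5.656854, φ = arccos(3q/(p·r)) = arccos(0.861786) = 0.532016 rad.
y_k = r·cos(φ/3 − 2πk/3) for k = 0, 1, 2 gives y = 5.568136, -1.919837, -3.648299.
λ_k = y_k + 1.000000 gives λ = 6.5681, -0.9198, -2.6483 (check: the sum is 3.0000 = tr M).

Hence λ_max = 6.5681 and λ_min = -2.6483.


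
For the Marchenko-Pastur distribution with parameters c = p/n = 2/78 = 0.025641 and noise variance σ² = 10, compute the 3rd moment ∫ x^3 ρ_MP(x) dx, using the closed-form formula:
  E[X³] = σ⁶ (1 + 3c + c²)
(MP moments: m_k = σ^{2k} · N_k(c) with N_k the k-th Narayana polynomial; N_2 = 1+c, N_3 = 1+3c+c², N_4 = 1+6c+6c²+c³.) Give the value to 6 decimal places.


E[X³] = σ⁶ (1 + 3c + c²) (third MP moment). With σ² = 10 (so σ⁶ = 1000) and c = 2/78 = 0.025641: E[X³] = 1000 · (1 + 3·0.025641 + (0.025641)²) = 1000 · 1.077581.

So E[X^3] = 1077.580539.


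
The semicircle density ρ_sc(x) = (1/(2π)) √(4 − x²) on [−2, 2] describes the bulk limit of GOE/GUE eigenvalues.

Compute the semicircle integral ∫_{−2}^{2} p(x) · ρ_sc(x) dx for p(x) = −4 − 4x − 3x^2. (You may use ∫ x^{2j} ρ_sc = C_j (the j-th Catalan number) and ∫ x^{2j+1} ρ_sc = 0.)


Write p(x) = Σ a_i x^i, split into monomials and integrate each against ρ_sc separately.
Using ∫ x^{2j} ρ_sc = C_j = (1/(j+1)) C(2j, j) (Catalan numbers) and ∫ x^{2j+1} ρ_sc = 0 (odd monomials vanish by symmetry):
  i = 0 (even): a_0 · C_{0} = -4 · 1 = -4
  i = 1 (odd): ∫ x^1 ρ_sc = 0 (vanishes)
  i = 2 (even): a_2 · C_{1} = -3 · 1 = -3

Summing the contributions: ∫_{−2}^{2} p(x) ρ_sc(x) dx = (-4) + (-3) = -7.


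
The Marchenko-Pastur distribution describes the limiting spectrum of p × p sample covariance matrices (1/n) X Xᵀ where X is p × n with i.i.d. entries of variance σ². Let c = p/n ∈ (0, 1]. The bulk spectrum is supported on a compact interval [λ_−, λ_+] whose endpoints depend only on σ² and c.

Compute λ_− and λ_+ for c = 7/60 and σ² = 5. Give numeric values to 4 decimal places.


c = 7/60 = 0.116667; √c = 0.341565.
λ_− = σ² (1 − √c)² = 5 · (1 − 0.341565)² = 5 · (0.658435)² = 2.167683.
λ_+ = σ² (1 + √c)² = 5 · (1 + 0.341565)² = 5 · (1.341565)² = 8.998984.

Rounded to 4 decimal places: λ_− ≈ 2.1677, λ_+ ≈ 8.9990.


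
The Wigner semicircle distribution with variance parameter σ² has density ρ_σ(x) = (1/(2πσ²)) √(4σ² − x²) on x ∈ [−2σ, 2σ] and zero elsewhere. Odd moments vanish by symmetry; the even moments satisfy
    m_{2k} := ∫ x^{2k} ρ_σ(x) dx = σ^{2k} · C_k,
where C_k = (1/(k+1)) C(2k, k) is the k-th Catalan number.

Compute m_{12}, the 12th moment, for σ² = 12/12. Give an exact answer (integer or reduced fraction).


By the scaled semicircle moment identity, m_{2k} = σ^{2k} · C_k with k = 6.
C_6 = (1/(k+1)) · C(2k, k) = (1/7) · C(12, 6) = (1/7) · 924 = 132.
σ^{2k} = (σ²)^k = (12/12)^6 = 1.

Therefore m_{12} = σ^{12} · C_6 = 1 · 132 = 132.


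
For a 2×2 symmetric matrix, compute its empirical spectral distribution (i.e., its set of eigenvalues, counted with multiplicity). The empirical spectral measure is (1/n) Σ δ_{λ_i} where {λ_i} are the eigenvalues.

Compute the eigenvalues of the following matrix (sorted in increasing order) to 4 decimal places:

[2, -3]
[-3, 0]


Since M is real symmetric, both eigenvalues are real; they are the roots of det(λI − M) = λ² − (tr M) λ + det M.
tr M = 2 + 0 = 2.
det M = 2·0 − (-3)² = 0 − 9 = -9.
Characteristic polynomial: λ² − 2λ − 9 = 0.
Discriminant Δ = (tr M)² − 4·det M = 4 − (-36) = 40; √Δ = 6.324555.
λ = (tr M ± √Δ)/2 = (2 ± 6.324555)/2, giving (tr M − √Δ)/2 = -2.1623 and (tr M + √Δ)/2 = 4.1623.

Eigenvalues sorted in increasing order: [-2.1623, 4.1623].


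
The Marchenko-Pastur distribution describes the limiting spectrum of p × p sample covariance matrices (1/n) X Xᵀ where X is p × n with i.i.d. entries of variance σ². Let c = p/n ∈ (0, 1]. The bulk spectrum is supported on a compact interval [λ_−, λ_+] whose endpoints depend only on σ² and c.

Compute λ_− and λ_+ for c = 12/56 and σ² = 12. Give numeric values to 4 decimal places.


c = 12/56 = 0.214286; √c = 0.462910.
λ_− = σ² (1 − √c)² = 12 · (1 − 0.462910)² = 12 · (0.537090)² = 3.461587.
λ_+ = σ² (1 + √c)² = 12 · (1 + 0.462910)² = 12 · (1.462910)² = 25.681270.

Rounded to 4 decimal places: λ_− ≈ 3.4616, λ_+ ≈ 25.6813.


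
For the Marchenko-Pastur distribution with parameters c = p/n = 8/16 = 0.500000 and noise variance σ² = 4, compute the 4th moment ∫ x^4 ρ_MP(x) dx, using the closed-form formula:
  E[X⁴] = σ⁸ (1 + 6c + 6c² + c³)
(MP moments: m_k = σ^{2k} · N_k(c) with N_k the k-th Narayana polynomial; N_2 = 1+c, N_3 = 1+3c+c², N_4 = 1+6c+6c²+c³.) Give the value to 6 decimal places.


E[X⁴] = σ⁸ (1 + 6c + 6c² + c³) (fourth MP moment). With σ² = 4 (so σ⁸ = 256) and c = 8/16 = 0.500000: E[X⁴] = 256 · (1 + 6·0.500000 + 6·(0.500000)² + (0.500000)³) = 256 · 5.625000.

So E[X^4] = 1440.000000.


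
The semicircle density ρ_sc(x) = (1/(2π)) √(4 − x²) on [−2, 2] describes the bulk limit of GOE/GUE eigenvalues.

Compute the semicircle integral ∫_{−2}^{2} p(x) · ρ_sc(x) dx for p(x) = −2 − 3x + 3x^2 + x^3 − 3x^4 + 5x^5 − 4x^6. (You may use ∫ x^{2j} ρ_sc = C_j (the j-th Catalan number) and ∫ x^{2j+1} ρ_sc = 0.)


Write p(x) = Σ a_i x^i, split into monomials and integrate each against ρ_sc separately.
Using ∫ x^{2j} ρ_sc = C_j = (1/(j+1)) C(2j, j) (Catalan numbers) and ∫ x^{2j+1} ρ_sc = 0 (odd monomials vanish by symmetry):
  i = 0 (even): a_0 · C_{0} = -2 · 1 = -2
  i = 1 (odd): ∫ x^1 ρ_sc = 0 (vanishes)
  i = 2 (even): a_2 · C_{1} = 3 · 1 = 3
  i = 3 (odd): ∫ x^3 ρ_sc = 0 (vanishes)
  i = 4 (even): a_4 · C_{2} = -3 · 2 = -6
  i = 5 (odd): ∫ x^5 ρ_sc = 0 (vanishes)
  i = 6 (even): a_6 · C_{3} = -4 · 5 = -20

Summing the contributions: ∫_{−2}^{2} p(x) ρ_sc(x) dx = (-2) + 3 + (-6) + (-20) = -25.


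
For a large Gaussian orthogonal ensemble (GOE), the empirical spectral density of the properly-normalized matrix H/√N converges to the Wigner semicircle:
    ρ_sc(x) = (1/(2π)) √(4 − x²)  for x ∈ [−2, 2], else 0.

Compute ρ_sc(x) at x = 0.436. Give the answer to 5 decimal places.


ρ_sc(x) = (1/(2π)) √(4 − x²). With x = 0.436:
  4 − x² = 4 − (0.436)² = 4 − 0.190096 = 3.809904.
  √(4 − x²) = 1.951898.
  1/(2π) = 0.159155.
  ρ_sc(0.436) = 0.159155 · 1.951898 = 0.310654.

Rounded to 5 decimal places: ρ_sc(0.436) ≈ 0.31065.


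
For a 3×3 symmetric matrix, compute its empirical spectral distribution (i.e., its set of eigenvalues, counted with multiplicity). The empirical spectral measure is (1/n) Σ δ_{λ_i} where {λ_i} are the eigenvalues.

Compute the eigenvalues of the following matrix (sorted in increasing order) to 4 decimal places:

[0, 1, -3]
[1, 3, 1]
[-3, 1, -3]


Since M is real symmetric, all three eigenvalues are real; they are the roots of det(λI − M) = λ³ − (tr M) λ² + s λ − det M, where s is the sum of the principal 2×2 minors.
tr M = 0 + 3 + (-3) = 0.
s = (0·3 − 1²) + (0·(-3) − (-3)²) + (3·(-3) − 1²) = -1 + (-9) + (-10) = -20.
det M (expand along row 1) = 0·(-10) − 1·0 + (-3)·10 = -30.
Characteristic polynomial: λ³ − 20λ + 30 = 0.
Substitute λ = y + (tr M)/3 = y + 0.000000 to remove the quadratic term: y³ + p·y + q = 0 with p = s − (tr M)²/3 = -20.000000 and q = −2(tr M)³/27 + (tr M)·s/3 − det M = 30.000000.
Three real roots ⇒ use the trigonometric (Viète) form: r = 2√(−p/3) = 5.163978, φ = arccos(3q/(p·r)) = arccos(-0.871421) = 2.628889 rad.
y_k = r·cos(φ/3 − 2πk/3) for k = 0, 1, 2 gives y = 3.304953, 1.783795, -5.088748.
λ_k = y_k + 0.000000 gives λ = 3.3050, 1.7838, -5.0887 (check: the sum is 0.0000 = tr M).

Eigenvalues sorted in increasing order: [-5.0887, 1.7838, 3.3050].


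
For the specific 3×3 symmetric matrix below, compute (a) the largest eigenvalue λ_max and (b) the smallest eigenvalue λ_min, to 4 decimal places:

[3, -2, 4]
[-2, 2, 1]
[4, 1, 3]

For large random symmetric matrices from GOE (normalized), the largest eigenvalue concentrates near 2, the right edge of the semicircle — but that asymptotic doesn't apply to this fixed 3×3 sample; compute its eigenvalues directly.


Since M is real symmetric, all three eigenvalues are real; they are the roots of det(λI − M) = λ³ − (tr M) λ² + s λ − det M, where s is the sum of the principal 2×2 minors.
tr M = 3 + 2 + 3 = 8.
s = (3·2 − (-2)²) + (3·3 − 4²) + (2·3 − 1²) = 2 + (-7) + 5 = 0.
det M (expand along row 1) = 3·5 − (-2)·(-10) + 4·(-10) = -45.
Characteristic polynomial: λ³ − 8λ² + 45 = 0.
Substitute λ = y + (tr M)/3 = y + 2.666667 to remove the quadratic term: y³ + p·y + q = 0 with p = s − (tr M)²/3 = -21.333333 and q = −2(tr M)³/27 + (tr M)·s/3 − det M = 7.074074.
Three real roots ⇒ use the trigonometric (Viète) form: r = 2√(−p/3) = 5.333333, φ = arccos(3q/(p·r)) = arccos(-0.186523) = 1.758419 rad.
y_k = r·cos(φ/3 − 2πk/3) for k = 0, 1, 2 gives y = 4.443106, 0.333333, -4.776439.
λ_k = y_k + 2.666667 gives λ = 7.1098, 3.0000, -2.1098 (check: the sum is 8.0000 = tr M).

Hence λ_max = 7.1098 and λ_min = -2.1098.


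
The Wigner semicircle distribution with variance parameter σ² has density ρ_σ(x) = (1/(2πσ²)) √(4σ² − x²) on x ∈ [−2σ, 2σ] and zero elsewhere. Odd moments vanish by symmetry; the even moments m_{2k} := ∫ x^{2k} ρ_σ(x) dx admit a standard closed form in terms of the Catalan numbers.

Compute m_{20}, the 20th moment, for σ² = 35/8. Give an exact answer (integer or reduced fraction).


By the scaled semicircle moment identity, m_{2k} = σ^{2k} · C_k with k = 10.
C_10 = (1/(k+1)) · C(2k, k) = (1/11) · C(20, 10) = (1/11) · 184756 = 16796.
σ^{2k} = (σ²)^k = (35/8)^10 = 2758547353515625/1073741824.

Therefore m_{20} = σ^{20} · C_10 = (2758547353515625/1073741824) · 16796 = 11583140337412109375/268435456.


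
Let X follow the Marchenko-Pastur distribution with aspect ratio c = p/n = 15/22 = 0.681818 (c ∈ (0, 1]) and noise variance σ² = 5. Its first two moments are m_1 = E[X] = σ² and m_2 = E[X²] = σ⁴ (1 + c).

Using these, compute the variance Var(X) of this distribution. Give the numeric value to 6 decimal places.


m_1 = E[X] = σ² = 5, so m_1² = 25.
m_2 = E[X²] = σ⁴ (1 + c) = 25 · (1 + 0.681818) = 25 · 1.681818 = 42.045455.
(Note m_2 − m_1² simplifies to c · σ⁴ = 0.681818 · 25.)

Var(X) = m_2 − m_1² = 42.045455 − 25 = 17.045455.


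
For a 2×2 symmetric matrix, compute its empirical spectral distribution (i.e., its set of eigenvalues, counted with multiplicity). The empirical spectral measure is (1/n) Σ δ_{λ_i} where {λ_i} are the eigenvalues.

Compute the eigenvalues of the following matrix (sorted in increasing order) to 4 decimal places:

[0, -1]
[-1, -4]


Since M is real symmetric, both eigenvalues are real; they are the roots of det(λI − M) = λ² − (tr M) λ + det M.
tr M = 0 + (-4) = -4.
det M = 0·(-4) − (-1)² = 0 − 1 = -1.
Characteristic polynomial: λ² + 4λ − 1 = 0.
Discriminant Δ = (tr M)² − 4·det M = 16 − (-4) = 20; √Δ = 4.472136.
λ = (tr M ± √Δ)/2 = (-4 ± 4.472136)/2, giving (tr M − √Δ)/2 = -4.2361 and (tr M + √Δ)/2 = 0.2361.

Eigenvalues sorted in increasing order: [-4.2361, 0.2361].


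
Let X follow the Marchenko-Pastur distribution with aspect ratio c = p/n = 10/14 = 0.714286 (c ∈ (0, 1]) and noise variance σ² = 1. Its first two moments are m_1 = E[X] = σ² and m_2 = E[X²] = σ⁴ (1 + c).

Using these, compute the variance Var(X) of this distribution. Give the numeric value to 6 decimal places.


m_1 = E[X] = σ² = 1, so m_1² = 1.
m_2 = E[X²] = σ⁴ (1 + c) = 1 · (1 + 0.714286) = 1 · 1.714286 = 1.714286.
(Note m_2 − m_1² simplifies to c · σ⁴ = 0.714286 · 1.)

Var(X) = m_2 − m_1² = 1.714286 − 1 = 0.714286.


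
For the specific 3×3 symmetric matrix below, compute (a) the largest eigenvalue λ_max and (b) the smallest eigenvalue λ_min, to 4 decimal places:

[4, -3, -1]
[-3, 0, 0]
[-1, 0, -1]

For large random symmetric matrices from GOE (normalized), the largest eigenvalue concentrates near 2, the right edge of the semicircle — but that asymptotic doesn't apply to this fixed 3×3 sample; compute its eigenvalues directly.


Since M is real symmetric, all three eigenvalues are real; they are the roots of det(λI − M) = λ³ − (tr M) λ² + s λ − det M, where s is the sum of the principal 2×2 minors.
tr M = 4 + 0 + (-1) = 3.
s = (4·0 − (-3)²) + (4·(-1) − (-1)²) + (0·(-1) − 0²) = -9 + (-5) + 0 = -14.
det M (expand along row 1) = 4·0 − (-3)·3 + (-1)·0 = 9.
Characteristic polynomial: λ³ − 3λ² − 14λ − 9 = 0.
Substitute λ = y + (tr M)/3 = y + 1.000000 to remove the quadratic term: y³ + p·y + q = 0 with p = s − (tr M)²/3 = -17.000000 and q = −2(tr M)³/27 + (tr M)·s/3 − det M = -25.000000.
Three real roots ⇒ use the trigonometric (Viète) form: r = 2√(−p/3) = 4.760952, φ = arccos(3q/(p·r)) = arccos(0.926656) = 0.385379 rad.
y_k = r·cos(φ/3 − 2πk/3) for k = 0, 1, 2 gives y = 4.721724, -1.832664, -2.889060.
λ_k = y_k + 1.000000 gives λ = 5.7217, -0.8327, -1.8891 (check: the sum is 3.0000 = tr M).

Hence λ_max = 5.7217 and λ_min = -1.8891.


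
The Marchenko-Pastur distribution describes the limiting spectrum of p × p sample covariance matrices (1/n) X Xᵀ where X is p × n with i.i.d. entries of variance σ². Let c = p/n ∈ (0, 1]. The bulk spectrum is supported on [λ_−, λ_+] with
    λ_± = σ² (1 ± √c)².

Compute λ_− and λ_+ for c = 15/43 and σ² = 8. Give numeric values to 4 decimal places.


c = 15/43 = 0.348837; √c = 0.590624.
λ_− = σ² (1 − √c)² = 8 · (1 − 0.590624)² = 8 · (0.409376)² = 1.340707.
λ_+ = σ² (1 + √c)² = 8 · (1 + 0.590624)² = 8 · (1.590624)² = 20.240688.

Rounded to 4 decimal places: λ_− ≈ 1.3407, λ_+ ≈ 20.2407.


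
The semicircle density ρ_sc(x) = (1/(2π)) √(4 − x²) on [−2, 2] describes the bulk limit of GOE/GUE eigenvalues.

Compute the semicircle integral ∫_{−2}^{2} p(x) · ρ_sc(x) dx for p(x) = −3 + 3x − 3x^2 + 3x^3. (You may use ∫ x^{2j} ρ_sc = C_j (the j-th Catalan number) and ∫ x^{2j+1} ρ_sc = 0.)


Write p(x) = Σ a_i x^i, split into monomials and integrate each against ρ_sc separately.
Using ∫ x^{2j} ρ_sc = C_j = (1/(j+1)) C(2j, j) (Catalan numbers) and ∫ x^{2j+1} ρ_sc = 0 (odd monomials vanish by symmetry):
  i = 0 (even): a_0 · C_{0} = -3 · 1 = -3
  i = 1 (odd): ∫ x^1 ρ_sc = 0 (vanishes)
  i = 2 (even): a_2 · C_{1} = -3 · 1 = -3
  i = 3 (odd): ∫ x^3 ρ_sc = 0 (vanishes)

Summing the contributions: ∫_{−2}^{2} p(x) ρ_sc(x) dx = (-3) + (-3) = -6.


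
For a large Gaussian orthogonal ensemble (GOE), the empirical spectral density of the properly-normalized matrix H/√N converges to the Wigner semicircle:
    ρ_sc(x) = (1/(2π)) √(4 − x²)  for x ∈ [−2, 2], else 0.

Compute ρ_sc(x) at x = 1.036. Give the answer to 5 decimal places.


ρ_sc(x) = (1/(2π)) √(4 − x²). With x = 1.036:
  4 − x² = 4 − (1.036)² = 4 − 1.073296 = 2.926704.
  √(4 − x²) = 1.710761.
  1/(2π) = 0.159155.
  ρ_sc(1.036) = 0.159155 · 1.710761 = 0.272276.

Rounded to 5 decimal places: ρ_sc(1.036) ≈ 0.27228.


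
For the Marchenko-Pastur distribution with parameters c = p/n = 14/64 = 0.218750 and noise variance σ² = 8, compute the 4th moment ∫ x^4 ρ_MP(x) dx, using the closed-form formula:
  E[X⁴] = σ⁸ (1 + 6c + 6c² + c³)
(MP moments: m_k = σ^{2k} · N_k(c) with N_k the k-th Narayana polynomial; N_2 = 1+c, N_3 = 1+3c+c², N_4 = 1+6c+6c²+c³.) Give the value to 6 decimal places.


E[X⁴] = σ⁸ (1 + 6c + 6c² + c³) (fourth MP moment). With σ² = 8 (so σ⁸ = 4096) and c = 14/64 = 0.218750: E[X⁴] = 4096 · (1 + 6·0.218750 + 6·(0.218750)² + (0.218750)³) = 4096 · 2.610077.

So E[X^4] = 10690.875000.


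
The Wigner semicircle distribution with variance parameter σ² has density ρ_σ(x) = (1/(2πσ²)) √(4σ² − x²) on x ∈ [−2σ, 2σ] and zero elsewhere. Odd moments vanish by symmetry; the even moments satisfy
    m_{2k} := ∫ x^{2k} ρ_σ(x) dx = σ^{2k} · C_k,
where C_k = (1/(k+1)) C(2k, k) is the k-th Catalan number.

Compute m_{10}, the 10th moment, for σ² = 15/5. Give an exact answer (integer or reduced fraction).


By the scaled semicircle moment identity, m_{2k} = σ^{2k} · C_k with k = 5.
C_5 = (1/(k+1)) · C(2k, k) = (1/6) · C(10, 5) = (1/6) · 252 = 42.
σ^{2k} = (σ²)^k = (15/5)^5 = 243.

Therefore m_{10} = σ^{10} · C_5 = 243 · 42 = 10206.


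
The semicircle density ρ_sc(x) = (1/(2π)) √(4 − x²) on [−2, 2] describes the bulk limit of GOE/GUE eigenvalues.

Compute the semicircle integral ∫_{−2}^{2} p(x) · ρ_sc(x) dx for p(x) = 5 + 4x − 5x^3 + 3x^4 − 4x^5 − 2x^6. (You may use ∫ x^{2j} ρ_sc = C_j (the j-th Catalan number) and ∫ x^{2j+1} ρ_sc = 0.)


Write p(x) = Σ a_i x^i, split into monomials and integrate each against ρ_sc separately.
Using ∫ x^{2j} ρ_sc = C_j = (1/(j+1)) C(2j, j) (Catalan numbers) and ∫ x^{2j+1} ρ_sc = 0 (odd monomials vanish by symmetry):
  i = 0 (even): a_0 · C_{0} = 5 · 1 = 5
  i = 1 (odd): ∫ x^1 ρ_sc = 0 (vanishes)
  i = 3 (odd): ∫ x^3 ρ_sc = 0 (vanishes)
  i = 4 (even): a_4 · C_{2} = 3 · 2 = 6
  i = 5 (odd): ∫ x^5 ρ_sc = 0 (vanishes)
  i = 6 (even): a_6 · C_{3} = -2 · 5 = -10

Summing the contributions: ∫_{−2}^{2} p(x) ρ_sc(x) dx = 5 + 6 + (-10) = 1.


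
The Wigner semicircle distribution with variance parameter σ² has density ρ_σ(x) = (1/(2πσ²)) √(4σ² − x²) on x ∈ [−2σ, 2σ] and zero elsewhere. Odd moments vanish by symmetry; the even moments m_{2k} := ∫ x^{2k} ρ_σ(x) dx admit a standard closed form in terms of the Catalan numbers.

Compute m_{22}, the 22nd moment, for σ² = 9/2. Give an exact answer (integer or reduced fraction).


By the scaled semicircle moment identity, m_{2k} = σ^{2k} · C_k with k = 11.
C_11 = (1/(k+1)) · C(2k, k) = (1/12) · C(22, 11) = (1/12) · 705432 = 58786.
σ^{2k} = (σ²)^k = (9/2)^11 = 31381059609/2048.

Therefore m_{22} = σ^{22} · C_11 = (31381059609/2048) · 58786 = 922383485087337/1024.


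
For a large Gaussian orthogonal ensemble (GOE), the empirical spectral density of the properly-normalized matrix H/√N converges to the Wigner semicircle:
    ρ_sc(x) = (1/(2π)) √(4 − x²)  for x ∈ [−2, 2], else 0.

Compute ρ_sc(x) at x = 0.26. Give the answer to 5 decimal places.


ρ_sc(x) = (1/(2π)) √(4 − x²). With x = 0.26:
  4 − x² = 4 − (0.26)² = 4 − 0.067600 = 3.932400.
  √(4 − x²) = 1.983028.
  1/(2π) = 0.159155.
  ρ_sc(0.26) = 0.159155 · 1.983028 = 0.315609.

Rounded to 5 decimal places: ρ_sc(0.26) ≈ 0.31561.


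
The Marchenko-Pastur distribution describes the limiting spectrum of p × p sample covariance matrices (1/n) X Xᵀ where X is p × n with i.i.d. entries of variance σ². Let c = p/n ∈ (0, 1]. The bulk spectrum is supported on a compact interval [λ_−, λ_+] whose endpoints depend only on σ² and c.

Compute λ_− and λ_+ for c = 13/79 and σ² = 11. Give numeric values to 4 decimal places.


c = 13/79 = 0.164557; √c = 0.405656.
λ_− = σ² (1 − √c)² = 11 · (1 − 0.405656)² = 11 · (0.594344)² = 3.885690.
λ_+ = σ² (1 + √c)² = 11 · (1 + 0.405656)² = 11 · (1.405656)² = 21.734563.

Rounded to 4 decimal places: λ_− ≈ 3.8857, λ_+ ≈ 21.7346.


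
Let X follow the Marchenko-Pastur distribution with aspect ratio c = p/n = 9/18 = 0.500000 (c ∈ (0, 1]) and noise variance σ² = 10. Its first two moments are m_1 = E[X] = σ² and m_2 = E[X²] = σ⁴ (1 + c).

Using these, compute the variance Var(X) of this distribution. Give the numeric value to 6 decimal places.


m_1 = E[X] = σ² = 10, so m_1² = 100.
m_2 = E[X²] = σ⁴ (1 + c) = 100 · (1 + 0.500000) = 100 · 1.500000 = 150.000000.
(Note m_2 − m_1² simplifies to c · σ⁴ = 0.500000 · 100.)

Var(X) = m_2 − m_1² = 150.000000 − 100 = 50.000000.


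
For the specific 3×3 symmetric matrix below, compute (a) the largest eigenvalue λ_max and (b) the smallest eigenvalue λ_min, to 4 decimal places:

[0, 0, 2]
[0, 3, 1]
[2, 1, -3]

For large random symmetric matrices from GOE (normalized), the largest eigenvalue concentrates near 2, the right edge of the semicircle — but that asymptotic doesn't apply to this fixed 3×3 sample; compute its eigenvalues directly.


Since M is real symmetric, all three eigenvalues are real; they are the roots of det(λI − M) = λ³ − (tr M) λ² + s λ − det M, where s is the sum of the principal 2×2 minors.
tr M = 0 + 3 + (-3) = 0.
s = (0·3 − 0²) + (0·(-3) − 2²) + (3·(-3) − 1²) = 0 + (-4) + (-10) = -14.
det M (expand along row 1) = 0·(-10) − 0·(-2) + 2·(-6) = -12.
Characteristic polynomial: λ³ − 14λ + 12 = 0.
Substitute λ = y + (tr M)/3 = y + 0.000000 to remove the quadratic term: y³ + p·y + q = 0 with p = s − (tr M)²/3 = -14.000000 and q = −2(tr M)³/27 + (tr M)·s/3 − det M = 12.000000.
Three real roots ⇒ use the trigonometric (Viète) form: r = 2√(−p/3) = 4.320494, φ = arccos(3q/(p·r)) = arccos(-0.595170) = 2.208274 rad.
y_k = r·cos(φ/3 − 2πk/3) for k = 0, 1, 2 gives y = 3.201912, 0.911179, -4.113091.
λ_k = y_k + 0.000000 gives λ = 3.2019, 0.9112, -4.1131 (check: the sum is 0.0000 = tr M).

Hence λ_max = 3.2019 and λ_min = -4.1131.


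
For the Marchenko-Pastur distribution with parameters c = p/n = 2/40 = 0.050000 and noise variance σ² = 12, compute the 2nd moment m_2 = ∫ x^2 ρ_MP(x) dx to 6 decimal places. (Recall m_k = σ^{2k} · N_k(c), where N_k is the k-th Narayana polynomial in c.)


E[X²] = σ⁴ (1 + c) (second MP moment). With σ² = 12 (so σ⁴ = 144) and c = 2/40 = 0.050000: E[X²] = 144 · (1 + 0.050000) = 144 · 1.050000.

So E[X^2] = 151.200000.


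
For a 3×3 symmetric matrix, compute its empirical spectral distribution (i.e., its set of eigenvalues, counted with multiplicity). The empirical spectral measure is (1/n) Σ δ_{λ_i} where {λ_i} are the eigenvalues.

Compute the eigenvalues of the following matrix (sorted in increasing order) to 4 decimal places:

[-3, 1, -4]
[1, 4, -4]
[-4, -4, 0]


Since M is real symmetric, all three eigenvalues are real; they are the roots of det(λI − M) = λ³ − (tr M) λ² + s λ − det M, where s is the sum of the principal 2×2 minors.
tr M = -3 + 4 + 0 = 1.
s = ((-3)·4 − 1²) + ((-3)·0 − (-4)²) + (4·0 − (-4)²) = -13 + (-16) + (-16) = -45.
det M (expand along row 1) = (-3)·(-16) − 1·(-16) + (-4)·12 = 16.
Characteristic polynomial: λ³ − λ² − 45λ − 16 = 0.
Substitute λ = y + (tr M)/3 = y + 0.333333 to remove the quadratic term: y³ + p·y + q = 0 with p = s − (tr M)²/3 = -45.333333 and q = −2(tr M)³/27 + (tr M)·s/3 − det M = -31.074074.
Three real roots ⇒ use the trigonometric (Viète) form: r = 2√(−p/3) = 7.774603, φ = arccos(3q/(p·r)) = arccos(0.264499) = 1.303112 rad.
y_k = r·cos(φ/3 − 2πk/3) for k = 0, 1, 2 gives y = 7.052614, -0.692792, -6.359822.
λ_k = y_k + 0.333333 gives λ = 7.3859, -0.3595, -6.0265 (check: the sum is 1.0000 = tr M).

Eigenvalues sorted in increasing order: [-6.0265, -0.3595, 7.3859].


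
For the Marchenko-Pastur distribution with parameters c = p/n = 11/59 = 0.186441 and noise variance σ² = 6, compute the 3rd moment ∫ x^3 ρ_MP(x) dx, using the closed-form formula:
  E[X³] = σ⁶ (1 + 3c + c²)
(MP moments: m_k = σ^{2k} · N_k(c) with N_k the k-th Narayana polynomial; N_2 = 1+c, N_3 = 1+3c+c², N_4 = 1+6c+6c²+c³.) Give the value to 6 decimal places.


E[X³] = σ⁶ (1 + 3c + c²) (third MP moment). With σ² = 6 (so σ⁶ = 216) and c = 11/59 = 0.186441: E[X³] = 216 · (1 + 3·0.186441 + (0.186441)²) = 216 · 1.594082.

So E[X^3] = 344.321747.


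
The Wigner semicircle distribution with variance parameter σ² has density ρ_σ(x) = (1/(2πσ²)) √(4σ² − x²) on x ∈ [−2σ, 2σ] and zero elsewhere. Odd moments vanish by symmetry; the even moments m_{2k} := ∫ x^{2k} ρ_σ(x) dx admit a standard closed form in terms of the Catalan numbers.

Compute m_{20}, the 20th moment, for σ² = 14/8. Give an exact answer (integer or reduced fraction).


By the scaled semicircle moment identity, m_{2k} = σ^{2k} · C_k with k = 10.
C_10 = (1/(k+1)) · C(2k, k) = (1/11) · C(20, 10) = (1/11) · 184756 = 16796.
σ^{2k} = (σ²)^k = (14/8)^10 = 282475249/1048576.

Therefore m_{20} = σ^{20} · C_10 = (282475249/1048576) · 16796 = 1186113570551/262144.


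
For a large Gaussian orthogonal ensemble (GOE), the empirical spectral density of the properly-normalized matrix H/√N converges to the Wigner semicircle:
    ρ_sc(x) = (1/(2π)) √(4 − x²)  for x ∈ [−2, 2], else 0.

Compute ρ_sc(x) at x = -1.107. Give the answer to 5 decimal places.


ρ_sc(x) = (1/(2π)) √(4 − x²). With x = -1.107:
  4 − x² = 4 − (-1.107)² = 4 − 1.225449 = 2.774551.
  √(4 − x²) = 1.665698.
  1/(2π) = 0.159155.
  ρ_sc(-1.107) = 0.159155 · 1.665698 = 0.265104.

Rounded to 5 decimal places: ρ_sc(-1.107) ≈ 0.26510.


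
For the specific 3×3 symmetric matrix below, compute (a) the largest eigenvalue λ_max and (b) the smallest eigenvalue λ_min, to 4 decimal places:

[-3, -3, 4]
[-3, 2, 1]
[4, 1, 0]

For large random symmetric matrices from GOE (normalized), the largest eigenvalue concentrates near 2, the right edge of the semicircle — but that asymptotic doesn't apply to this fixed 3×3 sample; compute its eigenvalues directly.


Since M is real symmetric, all three eigenvalues are real; they are the roots of det(λI − M) = λ³ − (tr M) λ² + s λ − det M, where s is the sum of the principal 2×2 minors.
tr M = -3 + 2 + 0 = -1.
s = ((-3)·2 − (-3)²) + ((-3)·0 − 4²) + (2·0 − 1²) = -15 + (-16) + (-1) = -32.
det M (expand along row 1) = (-3)·(-1) − (-3)·(-4) + 4·(-11) = -53.
Characteristic polynomial: λ³ + λ² − 32λ + 53 = 0.
Substitute λ = y + (tr M)/3 = y − 0.333333 to remove the quadratic term: y³ + p·y + q = 0 with p = s − (tr M)²/3 = -32.333333 and q = −2(tr M)³/27 + (tr M)·s/3 − det M = 63.740741.
Three real roots ⇒ use the trigonometric (Viète) form: r = 2√(−p/3) = 6.565905, φ = arccos(3q/(p·r)) = arccos(-0.900727) = 2.692237 rad.
y_k = r·cos(φ/3 − 2πk/3) for k = 0, 1, 2 gives y = 4.094727, 2.397660, -6.492388.
λ_k = y_k − 0.333333 gives λ = 3.7614, 2.0643, -6.8257 (check: the sum is -1.0000 = tr M).

Hence λ_max = 3.7614 and λ_min = -6.8257.


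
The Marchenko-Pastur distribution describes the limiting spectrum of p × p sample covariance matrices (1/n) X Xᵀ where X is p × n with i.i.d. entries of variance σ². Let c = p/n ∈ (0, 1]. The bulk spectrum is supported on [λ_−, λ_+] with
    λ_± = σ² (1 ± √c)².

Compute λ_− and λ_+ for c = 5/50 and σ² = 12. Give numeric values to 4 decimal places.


c = 5/50 = 0.100000; √c = 0.316228.
λ_− = σ² (1 − √c)² = 12 · (1 − 0.316228)² = 12 · (0.683772)² = 5.610534.
λ_+ = σ² (1 + √c)² = 12 · (1 + 0.316228)² = 12 · (1.316228)² = 20.789466.

Rounded to 4 decimal places: λ_− ≈ 5.6105, λ_+ ≈ 20.7895.


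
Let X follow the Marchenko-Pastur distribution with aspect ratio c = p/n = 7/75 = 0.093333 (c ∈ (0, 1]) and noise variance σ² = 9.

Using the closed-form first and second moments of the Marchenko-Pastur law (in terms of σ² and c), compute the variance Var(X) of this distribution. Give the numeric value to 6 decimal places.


Recall the MP moments m_1 = E[X] = σ² and m_2 = E[X²] = σ⁴ (1 + c).
m_1 = E[X] = σ² = 9, so m_1² = 81.
m_2 = E[X²] = σ⁴ (1 + c) = 81 · (1 + 0.093333) = 81 · 1.093333 = 88.560000.
(Note m_2 − m_1² simplifies to c · σ⁴ = 0.093333 · 81.)

Var(X) = m_2 − m_1² = 88.560000 − 81 = 7.560000.


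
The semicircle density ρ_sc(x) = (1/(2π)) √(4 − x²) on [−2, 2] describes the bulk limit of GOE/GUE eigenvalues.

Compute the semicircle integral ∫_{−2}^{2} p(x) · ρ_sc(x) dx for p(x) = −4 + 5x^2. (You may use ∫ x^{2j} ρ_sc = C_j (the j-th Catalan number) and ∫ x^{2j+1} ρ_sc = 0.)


Write p(x) = Σ a_i x^i, split into monomials and integrate each against ρ_sc separately.
Using ∫ x^{2j} ρ_sc = C_j = (1/(j+1)) C(2j, j) (Catalan numbers) and ∫ x^{2j+1} ρ_sc = 0 (odd monomials vanish by symmetry):
  i = 0 (even): a_0 · C_{0} = -4 · 1 = -4
  i = 2 (even): a_2 · C_{1} = 5 · 1 = 5

Summing the contributions: ∫_{−2}^{2} p(x) ρ_sc(x) dx = (-4) + 5 = 1.


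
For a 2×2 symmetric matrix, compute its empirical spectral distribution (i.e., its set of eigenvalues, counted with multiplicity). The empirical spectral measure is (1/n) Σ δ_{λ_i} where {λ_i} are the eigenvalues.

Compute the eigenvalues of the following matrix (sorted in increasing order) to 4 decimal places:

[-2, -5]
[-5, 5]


Since M is real symmetric, both eigenvalues are real; they are the roots of det(λI − M) = λ² − (tr M) λ + det M.
tr M = -2 + 5 = 3.
det M = (-2)·5 − (-5)² = -10 − 25 = -35.
Characteristic polynomial: λ² − 3λ − 35 = 0.
Discriminant Δ = (tr M)² − 4·det M = 9 − (-140) = 149; √Δ = 12.206556.
λ = (tr M ± √Δ)/2 = (3 ± 12.206556)/2, giving (tr M − √Δ)/2 = -4.6033 and (tr M + √Δ)/2 = 7.6033.

Eigenvalues sorted in increasing order: [-4.6033, 7.6033].


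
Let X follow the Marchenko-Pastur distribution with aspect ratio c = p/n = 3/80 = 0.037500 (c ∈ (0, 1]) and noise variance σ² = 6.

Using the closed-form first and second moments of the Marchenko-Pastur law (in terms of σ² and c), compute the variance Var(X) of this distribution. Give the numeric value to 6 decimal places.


Recall the MP moments m_1 = E[X] = σ² and m_2 = E[X²] = σ⁴ (1 + c).
m_1 = E[X] = σ² = 6, so m_1² = 36.
m_2 = E[X²] = σ⁴ (1 + c) = 36 · (1 + 0.037500) = 36 · 1.037500 = 37.350000.
(Note m_2 − m_1² simplifies to c · σ⁴ = 0.037500 · 36.)

Var(X) = m_2 − m_1² = 37.350000 − 36 = 1.350000.


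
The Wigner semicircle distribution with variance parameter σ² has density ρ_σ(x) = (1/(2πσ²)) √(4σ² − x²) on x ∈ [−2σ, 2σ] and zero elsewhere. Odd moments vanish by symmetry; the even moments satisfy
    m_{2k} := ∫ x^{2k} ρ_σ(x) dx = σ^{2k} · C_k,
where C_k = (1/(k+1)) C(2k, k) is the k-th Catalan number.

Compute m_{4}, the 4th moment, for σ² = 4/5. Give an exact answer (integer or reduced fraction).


By the scaled semicircle moment identity, m_{2k} = σ^{2k} · C_k with k = 2.
C_2 = (1/(k+1)) · C(2k, k) = (1/3) · C(4, 2) = (1/3) · 6 = 2.
σ^{2k} = (σ²)^k = (4/5)^2 = 16/25.

Therefore m_{4} = σ^{4} · C_2 = (16/25) · 2 = 32/25.


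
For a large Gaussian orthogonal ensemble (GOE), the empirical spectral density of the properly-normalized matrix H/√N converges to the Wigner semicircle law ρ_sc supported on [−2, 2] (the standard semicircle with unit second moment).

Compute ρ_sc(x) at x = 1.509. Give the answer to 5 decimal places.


ρ_sc(x) = (1/(2π)) √(4 − x²). With x = 1.509:
  4 − x² = 4 − (1.509)² = 4 − 2.277081 = 1.722919.
  √(4 − x²) = 1.312600.
  1/(2π) = 0.159155.
  ρ_sc(1.509) = 0.159155 · 1.312600 = 0.208907.

Rounded to 5 decimal places: ρ_sc(1.509) ≈ 0.20891.


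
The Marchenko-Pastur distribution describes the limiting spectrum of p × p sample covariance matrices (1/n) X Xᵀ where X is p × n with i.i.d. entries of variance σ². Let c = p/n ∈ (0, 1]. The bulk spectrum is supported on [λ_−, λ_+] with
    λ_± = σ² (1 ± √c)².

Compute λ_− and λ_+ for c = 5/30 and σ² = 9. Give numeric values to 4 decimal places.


c = 5/30 = 0.166667; √c = 0.408248.
λ_− = σ² (1 − √c)² = 9 · (1 − 0.408248)² = 9 · (0.591752)² = 3.151531.
λ_+ = σ² (1 + √c)² = 9 · (1 + 0.408248)² = 9 · (1.408248)² = 17.848469.

Rounded to 4 decimal places: λ_− ≈ 3.1515, λ_+ ≈ 17.8485.


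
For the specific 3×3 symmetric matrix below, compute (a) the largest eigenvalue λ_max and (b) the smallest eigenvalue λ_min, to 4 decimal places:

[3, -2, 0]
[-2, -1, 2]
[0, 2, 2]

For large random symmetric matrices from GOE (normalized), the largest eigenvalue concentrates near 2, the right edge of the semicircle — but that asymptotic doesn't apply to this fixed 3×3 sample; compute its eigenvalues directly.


Since M is real symmetric, all three eigenvalues are real; they are the roots of det(λI − M) = λ³ − (tr M) λ² + s λ − det M, where s is the sum of the principal 2×2 minors.
tr M = 3 + (-1) + 2 = 4.
s = (3·(-1) − (-2)²) + (3·2 − 0²) + ((-1)·2 − 2²) = -7 + 6 + (-6) = -7.
det M (expand along row 1) = 3·(-6) − (-2)·(-4) + 0·(-4) = -26.
Characteristic polynomial: λ³ − 4λ² − 7λ + 26 = 0.
Substitute λ = y + (tr M)/3 = y + 1.333333 to remove the quadratic term: y³ + p·y + q = 0 with p = s − (tr M)²/3 = -12.333333 and q = −2(tr M)³/27 + (tr M)·s/3 − det M = 11.925926.
Three real roots ⇒ use the trigonometric (Viète) form: r = 2√(−p/3) = 4.055175, φ = arccos(3q/(p·r)) = arccos(-0.715358) = 2.367932 rad.
y_k = r·cos(φ/3 − 2πk/3) for k = 0, 1, 2 gives y = 2.856201, 1.064874, -3.921075.
λ_k = y_k + 1.333333 gives λ = 4.1895, 2.3982, -2.5877 (check: the sum is 4.0000 = tr M).

Hence λ_max = 4.1895 and λ_min = -2.5877.
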